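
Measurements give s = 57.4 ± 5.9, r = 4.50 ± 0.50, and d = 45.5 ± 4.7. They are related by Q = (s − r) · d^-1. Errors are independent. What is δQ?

Let u = s − r = 52.9. δu = √(δs² + δr²) = √(34.8 + 0.250) = 5.92, so δu/u = 0.112.
Q is then a monomial in u, d:
δQ/Q = √((δu/u)² + (-1·δd/d)²) = √(0.0125 + 0.0107) = 0.152
Q = 1.16, so δQ = 0.152 × 1.16 = 0.177.

0.177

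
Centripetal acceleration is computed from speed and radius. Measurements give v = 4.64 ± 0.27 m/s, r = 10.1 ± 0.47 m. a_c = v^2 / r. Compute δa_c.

Relative error in a monomial: (δa_c/a_c)² = Σ (nᵢ · δxᵢ/xᵢ)².
  (2·δv/v)² = (2×0.0582)² = 0.0135;  (-1·δr/r)² = (-1×0.0465)² = 0.00217
δa_c/a_c = √(0.0157) = 0.125
a_c = 2.13 m/s^2, so δa_c = 0.125 × 2.13 = 0.267 m/s^2.

0.267 m/s^2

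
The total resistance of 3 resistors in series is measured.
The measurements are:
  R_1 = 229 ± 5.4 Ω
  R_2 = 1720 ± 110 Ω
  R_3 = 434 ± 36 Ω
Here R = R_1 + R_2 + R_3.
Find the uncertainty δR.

116 Ω

Each term contributes (cᵢ δxᵢ)² to (δR)²:
  (δR_1)² = 29.2;  (δR_2)² = 12100;  (δR_3)² = 1300
δR = √(13400) = 116 Ω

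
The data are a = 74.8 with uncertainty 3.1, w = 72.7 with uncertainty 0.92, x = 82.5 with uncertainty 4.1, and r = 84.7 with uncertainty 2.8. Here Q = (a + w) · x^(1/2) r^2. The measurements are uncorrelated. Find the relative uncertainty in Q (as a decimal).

Let u = a + w = 148. δu = √(δa² + δw²) = √(9.61 + 0.846) = 3.23, so δu/u = 0.0219.
Q is then a monomial in u, x, r:
δQ/Q = √((δu/u)² + (½·δx/x)² + (2·δr/r)²) = √(0.000481 + 0.000617 + 0.00437) = 0.0740

0.0740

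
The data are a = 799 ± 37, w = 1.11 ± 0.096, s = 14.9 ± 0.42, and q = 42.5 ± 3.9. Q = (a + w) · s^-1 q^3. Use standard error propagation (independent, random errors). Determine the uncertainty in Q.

Let u = a + w = 800. δu = √(δa² + δw²) = √(1370 + 0.00922) = 37.0, so δu/u = 0.0462.
Q is then a monomial in u, s, q:
δQ/Q = √((δu/u)² + (-1·δs/s)² + (3·δq/q)²) = √(0.00214 + 0.000795 + 0.0758) = 0.281
Q = 4.12e+06, so δQ = 0.281 × 4.12e+06 = 1.16e+06.

1.16e+06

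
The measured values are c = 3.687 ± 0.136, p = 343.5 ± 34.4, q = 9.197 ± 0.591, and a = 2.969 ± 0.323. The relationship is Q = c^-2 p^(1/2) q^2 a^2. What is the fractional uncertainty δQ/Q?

0.268

Q is a product of powers, so relative uncertainties combine in quadrature:
  (-2·δc/c)² = (-2×0.0369)² = 0.00544;  (½·δp/p)² = (0.5×0.100)² = 0.00251;  (2·δq/q)² = (2×0.0643)² = 0.0165;  (2·δa/a)² = (2×0.109)² = 0.0473
δQ/Q = √(0.0718) = 0.268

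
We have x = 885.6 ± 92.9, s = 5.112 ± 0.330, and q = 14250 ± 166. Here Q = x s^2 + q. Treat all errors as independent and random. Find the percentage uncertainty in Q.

10.3%

Let p = x·s^2 = 23140. δp/p = √((1·δx/x)² + (2·δs/s)²) = √(0.0110 + 0.0167) = 0.166, so δp = 3850.
Q = p + q: δQ = √(δp² + δq²) = √(1.48e+07 + 27600) = 3850
Q = 37390, so δQ/Q = 3850/37390 = 0.103.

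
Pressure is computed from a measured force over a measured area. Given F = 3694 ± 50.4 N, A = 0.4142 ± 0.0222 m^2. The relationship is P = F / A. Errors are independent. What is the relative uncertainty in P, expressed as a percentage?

For a monomial P ∝ F, A^-1, fractional errors add in quadrature:
  (1·δF/F)² = (1×0.0136)² = 0.000186;  (-1·δA/A)² = (-1×0.0536)² = 0.00287
δP/P = √(0.00306) = 0.0553

5.53%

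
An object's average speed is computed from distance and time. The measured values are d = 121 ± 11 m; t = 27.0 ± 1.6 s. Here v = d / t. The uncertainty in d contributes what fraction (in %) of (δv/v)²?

70.2%

(δv/v)² = (1·δd/d)² + (-1·δt/t)²
  d term: (1×0.0909)² = 0.00826
  t term: (-1×0.0593)² = 0.00351
Total = 0.0118. Share from d = 0.00826/0.0118 = 0.702.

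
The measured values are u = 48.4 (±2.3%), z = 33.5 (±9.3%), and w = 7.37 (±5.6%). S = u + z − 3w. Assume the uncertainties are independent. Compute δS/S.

0.0591

Sums and differences: (δS)² = Σ (cᵢ δxᵢ)².
  (δu)² = 1.24;  (δz)² = 9.71;  (3·δw)² = 1.53
δS = √(12.5) = 3.53
S = 59.8, so δS/S = 3.53/59.8 = 0.0591.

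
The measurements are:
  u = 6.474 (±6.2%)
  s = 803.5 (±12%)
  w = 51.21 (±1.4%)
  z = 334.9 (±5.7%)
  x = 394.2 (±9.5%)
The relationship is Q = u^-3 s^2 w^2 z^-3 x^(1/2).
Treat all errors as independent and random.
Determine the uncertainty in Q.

Relative error in a monomial: (δQ/Q)² = Σ (nᵢ · δxᵢ/xᵢ)².
  (-3·δu/u)² = (-3×0.0620)² = 0.0346;  (2·δs/s)² = (2×0.120)² = 0.0576;  (2·δw/w)² = (2×0.0140)² = 0.000784;  (-3·δz/z)² = (-3×0.0570)² = 0.0292;  (½·δx/x)² = (0.5×0.0950)² = 0.00226
δQ/Q = √(0.124) = 0.353
Q = 3.298, so δQ = 0.353 × 3.298 = 1.16.

1.16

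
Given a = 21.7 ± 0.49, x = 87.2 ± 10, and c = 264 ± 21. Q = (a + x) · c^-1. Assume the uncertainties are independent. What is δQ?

Let u = a + x = 109. δu = √(δa² + δx²) = √(0.240 + 100) = 10.0, so δu/u = 0.0919.
Q is then a monomial in u, c:
δQ/Q = √((δu/u)² + (-1·δc/c)²) = √(0.00845 + 0.00633) = 0.122
Q = 0.413, so δQ = 0.122 × 0.413 = 0.0501.

0.0501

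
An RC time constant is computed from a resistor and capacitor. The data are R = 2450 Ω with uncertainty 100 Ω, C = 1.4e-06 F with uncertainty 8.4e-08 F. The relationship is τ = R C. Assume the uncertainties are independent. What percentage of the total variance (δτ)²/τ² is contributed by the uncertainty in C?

68.4%

(δτ/τ)² = (1·δR/R)² + (1·δC/C)²
  R term: (1×0.0408)² = 0.00167
  C term: (1×0.0600)² = 0.00360
Total = 0.00527. Share from C = 0.00360/0.00527 = 0.684.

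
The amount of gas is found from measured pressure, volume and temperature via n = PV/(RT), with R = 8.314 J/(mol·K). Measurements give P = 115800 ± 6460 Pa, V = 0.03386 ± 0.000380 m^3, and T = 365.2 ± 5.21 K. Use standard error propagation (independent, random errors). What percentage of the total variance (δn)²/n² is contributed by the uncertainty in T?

5.91%

(δn/n)² = (1·δP/P)² + (1·δV/V)² + (-1·δT/T)²
  P term: (1×0.0558)² = 0.00311
  V term: (1×0.0112)² = 0.000126
  T term: (-1×0.0143)² = 0.000204
Total = 0.00344. Share from T = 0.000204/0.00344 = 0.0591.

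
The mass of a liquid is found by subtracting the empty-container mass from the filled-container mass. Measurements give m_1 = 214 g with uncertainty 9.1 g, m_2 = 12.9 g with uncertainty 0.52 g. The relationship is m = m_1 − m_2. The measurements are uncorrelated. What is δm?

9.11 g

Absolute uncertainties add in quadrature for a linear combination:
  (δm_1)² = 82.8;  (δm_2)² = 0.270
δm = √(83.1) = 9.11 g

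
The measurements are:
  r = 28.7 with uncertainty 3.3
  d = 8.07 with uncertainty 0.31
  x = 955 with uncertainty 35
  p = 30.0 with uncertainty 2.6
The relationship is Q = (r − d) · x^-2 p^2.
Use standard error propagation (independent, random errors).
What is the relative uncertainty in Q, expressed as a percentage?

24.7%

Let u = r − d = 20.6. δu = √(δr² + δd²) = √(10.9 + 0.0961) = 3.31, so δu/u = 0.161.
Q is then a monomial in u, x, p:
δQ/Q = √((δu/u)² + (-2·δx/x)² + (2·δp/p)²) = √(0.0258 + 0.00537 + 0.0300) = 0.247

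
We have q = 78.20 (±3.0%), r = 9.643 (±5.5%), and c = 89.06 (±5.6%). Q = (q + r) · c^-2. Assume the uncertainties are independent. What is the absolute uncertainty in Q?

Let u = q + r = 87.84. δu = √(δq² + δr²) = √(5.50 + 0.281) = 2.41, so δu/u = 0.0274.
Q is then a monomial in u, c:
δQ/Q = √((δu/u)² + (-2·δc/c)²) = √(0.000750 + 0.0125) = 0.115
Q = 0.01107, so δQ = 0.115 × 0.01107 = 0.00128.

0.00128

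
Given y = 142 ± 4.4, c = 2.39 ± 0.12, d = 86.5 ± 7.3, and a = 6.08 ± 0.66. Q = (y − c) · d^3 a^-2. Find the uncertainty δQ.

Let u = y − c = 140. δu = √(δy² + δc²) = √(19.4 + 0.0144) = 4.40, so δu/u = 0.0315.
Q is then a monomial in u, d, a:
δQ/Q = √((δu/u)² + (3·δd/d)² + (-2·δa/a)²) = √(0.000994 + 0.0641 + 0.0471) = 0.335
Q = 2.44e+06, so δQ = 0.335 × 2.44e+06 = 8.19e+05.

8.19e+05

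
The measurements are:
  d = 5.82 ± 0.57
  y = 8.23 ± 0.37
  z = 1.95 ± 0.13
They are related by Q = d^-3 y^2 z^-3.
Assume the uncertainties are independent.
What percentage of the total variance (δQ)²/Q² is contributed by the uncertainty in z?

29.8%

(δQ/Q)² = (-3·δd/d)² + (2·δy/y)² + (-3·δz/z)²
  d term: (-3×0.0979)² = 0.0863
  y term: (2×0.0450)² = 0.00808
  z term: (-3×0.0667)² = 0.0400
Total = 0.134. Share from z = 0.0400/0.134 = 0.298.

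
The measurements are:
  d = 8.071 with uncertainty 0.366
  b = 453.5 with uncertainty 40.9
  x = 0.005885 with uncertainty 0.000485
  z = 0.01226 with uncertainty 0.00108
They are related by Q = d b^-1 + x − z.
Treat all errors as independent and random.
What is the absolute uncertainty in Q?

Let p = d·b^-1 = 0.01780. δp/p = √((1·δd/d)² + (-1·δb/b)²) = √(0.00206 + 0.00813) = 0.101, so δp = 0.00180.
Q = p + x − z: δQ = √(δp² + δx² + δz²) = √(3.23e-06 + 2.35e-07 + 1.17e-06) = 0.00215

0.00215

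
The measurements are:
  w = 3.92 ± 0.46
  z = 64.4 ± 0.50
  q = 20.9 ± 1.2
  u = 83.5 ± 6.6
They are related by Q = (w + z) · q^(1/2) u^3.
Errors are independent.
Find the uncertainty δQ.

Let h = w + z = 68.3. δh = √(δw² + δz²) = √(0.212 + 0.250) = 0.679, so δh/h = 0.00994.
Q is then a monomial in h, q, u:
δQ/Q = √((δh/h)² + (½·δq/q)² + (3·δu/u)²) = √(9.89e-05 + 0.000824 + 0.0562) = 0.239
Q = 1.82e+08, so δQ = 0.239 × 1.82e+08 = 4.35e+07.

4.35e+07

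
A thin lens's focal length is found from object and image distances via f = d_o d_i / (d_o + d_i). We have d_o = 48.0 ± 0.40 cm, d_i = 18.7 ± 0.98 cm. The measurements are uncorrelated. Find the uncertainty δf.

0.508 cm

∂f/∂d_o = (d_i/(d_o+d_i))² = 0.0786;  ∂f/∂d_i = (d_o/(d_o+d_i))² = 0.518
δf = √((∂f/∂d_o · δd_o)² + (∂f/∂d_i · δd_i)²) = √(0.000989 + 0.258) = 0.508 cm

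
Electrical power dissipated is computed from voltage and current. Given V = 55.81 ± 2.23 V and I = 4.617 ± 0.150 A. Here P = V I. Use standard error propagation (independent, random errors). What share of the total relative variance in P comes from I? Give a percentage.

39.8%

(δP/P)² = (1·δV/V)² + (1·δI/I)²
  V term: (1×0.0400)² = 0.00160
  I term: (1×0.0325)² = 0.00106
Total = 0.00265. Share from I = 0.00106/0.00265 = 0.398.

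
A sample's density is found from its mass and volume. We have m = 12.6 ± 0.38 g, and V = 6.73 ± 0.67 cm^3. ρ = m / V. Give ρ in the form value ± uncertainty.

Each factor contributes (exponent × relative error)² to (δρ/ρ)²:
  (1·δm/m)² = (1×0.0302)² = 0.000910;  (-1·δV/V)² = (-1×0.0996)² = 0.00991
δρ/ρ = √(0.0108) = 0.104
ρ = 1.87 g/cm^3, so δρ = 0.104 × 1.87 = 0.195 g/cm^3.

1.87 ± 0.195 g/cm^3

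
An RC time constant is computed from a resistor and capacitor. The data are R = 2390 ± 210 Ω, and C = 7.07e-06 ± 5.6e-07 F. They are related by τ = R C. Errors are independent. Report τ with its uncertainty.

Products/powers → add relative errors in quadrature, weighted by exponent:
  (1·δR/R)² = (1×0.0879)² = 0.00772;  (1·δC/C)² = (1×0.0792)² = 0.00627
δτ/τ = √(0.0140) = 0.118
τ = 0.0169 s, so δτ = 0.118 × 0.0169 = 0.00200 s.

0.0169 ± 0.00200 s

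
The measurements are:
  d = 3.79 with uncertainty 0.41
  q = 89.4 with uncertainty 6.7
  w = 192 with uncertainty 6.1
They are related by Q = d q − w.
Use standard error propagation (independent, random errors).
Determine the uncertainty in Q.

45.0

Let p = d·q = 339. δp/p = √((1·δd/d)² + (1·δq/q)²) = √(0.0117 + 0.00562) = 0.132, so δp = 44.6.
Q = p − w: δQ = √(δp² + δw²) = √(1990 + 37.2) = 45.0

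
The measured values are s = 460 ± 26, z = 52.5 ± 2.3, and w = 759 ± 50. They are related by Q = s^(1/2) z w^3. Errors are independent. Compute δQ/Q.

0.204

For a monomial Q ∝ s^(1/2), z, w^3, fractional errors add in quadrature:
  (½·δs/s)² = (0.5×0.0565)² = 0.000799;  (1·δz/z)² = (1×0.0438)² = 0.00192;  (3·δw/w)² = (3×0.0659)² = 0.0391
δQ/Q = √(0.0418) = 0.204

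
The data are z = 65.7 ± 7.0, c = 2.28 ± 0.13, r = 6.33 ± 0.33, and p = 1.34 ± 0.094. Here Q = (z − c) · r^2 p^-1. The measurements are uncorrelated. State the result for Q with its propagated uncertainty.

1900 ± 317

Let u = z − c = 63.4. δu = √(δz² + δc²) = √(49.0 + 0.0169) = 7.00, so δu/u = 0.110.
Q is then a monomial in u, r, p:
δQ/Q = √((δu/u)² + (2·δr/r)² + (-1·δp/p)²) = √(0.0122 + 0.0109 + 0.00492) = 0.167
Q = 1900, so δQ = 0.167 × 1900 = 317.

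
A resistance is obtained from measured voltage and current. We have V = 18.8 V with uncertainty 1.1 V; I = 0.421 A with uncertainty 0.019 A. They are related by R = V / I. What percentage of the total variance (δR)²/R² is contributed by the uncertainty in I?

37.3%

(δR/R)² = (1·δV/V)² + (-1·δI/I)²
  V term: (1×0.0585)² = 0.00342
  I term: (-1×0.0451)² = 0.00204
Total = 0.00546. Share from I = 0.00204/0.00546 = 0.373.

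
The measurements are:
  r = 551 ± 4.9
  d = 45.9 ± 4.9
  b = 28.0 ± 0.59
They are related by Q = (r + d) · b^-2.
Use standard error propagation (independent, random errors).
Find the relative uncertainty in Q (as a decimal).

0.0437

Let u = r + d = 597. δu = √(δr² + δd²) = √(24.0 + 24.0) = 6.93, so δu/u = 0.0116.
Q is then a monomial in u, b:
δQ/Q = √((δu/u)² + (-2·δb/b)²) = √(0.000135 + 0.00178) = 0.0437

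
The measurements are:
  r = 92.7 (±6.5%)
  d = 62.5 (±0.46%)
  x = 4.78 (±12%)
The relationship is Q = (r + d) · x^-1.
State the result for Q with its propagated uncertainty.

Let u = r + d = 155. δu = √(δr² + δd²) = √(36.3 + 0.0827) = 6.03, so δu/u = 0.0389.
Q is then a monomial in u, x:
δQ/Q = √((δu/u)² + (-1·δx/x)²) = √(0.00151 + 0.0144) = 0.126
Q = 32.5, so δQ = 0.126 × 32.5 = 4.10.

32.5 ± 4.10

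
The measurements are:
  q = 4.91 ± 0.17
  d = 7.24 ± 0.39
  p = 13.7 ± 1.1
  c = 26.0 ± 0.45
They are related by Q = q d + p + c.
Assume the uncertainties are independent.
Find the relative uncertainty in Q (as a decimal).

0.0341

Let w = q·d = 35.5. δw/w = √((1·δq/q)² + (1·δd/d)²) = √(0.00120 + 0.00290) = 0.0640, so δw = 2.28.
Q = w + p + c: δQ = √(δw² + δp² + δc²) = √(5.18 + 1.21 + 0.203) = 2.57
Q = 75.2, so δQ/Q = 2.57/75.2 = 0.0341.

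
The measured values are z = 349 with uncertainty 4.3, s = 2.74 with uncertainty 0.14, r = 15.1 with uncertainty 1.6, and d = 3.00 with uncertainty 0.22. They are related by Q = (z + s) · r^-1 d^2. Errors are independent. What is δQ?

Let u = z + s = 352. δu = √(δz² + δs²) = √(18.5 + 0.0196) = 4.30, so δu/u = 0.0122.
Q is then a monomial in u, r, d:
δQ/Q = √((δu/u)² + (-1·δr/r)² + (2·δd/d)²) = √(0.000150 + 0.0112 + 0.0215) = 0.181
Q = 210, so δQ = 0.181 × 210 = 38.0.

38.0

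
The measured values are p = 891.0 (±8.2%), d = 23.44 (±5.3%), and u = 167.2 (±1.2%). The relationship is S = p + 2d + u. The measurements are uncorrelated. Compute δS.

73.1

S is a linear combination, so absolute uncertainties add in quadrature:
  (δp)² = 5340;  (2·δd)² = 6.17;  (δu)² = 4.03
δS = √(5350) = 73.1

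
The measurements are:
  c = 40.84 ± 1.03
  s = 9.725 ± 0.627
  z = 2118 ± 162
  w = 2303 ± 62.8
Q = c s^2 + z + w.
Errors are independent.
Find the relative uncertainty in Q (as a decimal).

0.0648

Let p = c·s^2 = 3862. δp/p = √((1·δc/c)² + (2·δs/s)²) = √(0.000636 + 0.0166) = 0.131, so δp = 507.
Q = p + z + w: δQ = √(δp² + δz² + δw²) = √(2.58e+05 + 26200 + 3940) = 536
Q = 8283, so δQ/Q = 536/8283 = 0.0648.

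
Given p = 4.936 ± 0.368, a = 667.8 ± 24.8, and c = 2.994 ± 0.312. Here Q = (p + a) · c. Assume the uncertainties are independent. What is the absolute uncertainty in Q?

Let u = p + a = 672.7. δu = √(δp² + δa²) = √(0.135 + 615) = 24.8, so δu/u = 0.0369.
Q is then a monomial in u, c:
δQ/Q = √((δu/u)² + (1·δc/c)²) = √(0.00136 + 0.0109) = 0.111
Q = 2014, so δQ = 0.111 × 2014 = 223.

223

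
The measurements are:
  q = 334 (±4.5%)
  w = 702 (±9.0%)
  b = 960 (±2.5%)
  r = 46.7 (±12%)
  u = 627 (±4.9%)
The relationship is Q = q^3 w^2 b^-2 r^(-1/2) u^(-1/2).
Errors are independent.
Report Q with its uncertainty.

Since Q is a product/quotient, work with relative uncertainties:
  (3·δq/q)² = (3×0.0450)² = 0.0182;  (2·δw/w)² = (2×0.0900)² = 0.0324;  (-2·δb/b)² = (-2×0.0250)² = 0.00250;  (−½·δr/r)² = (-0.5×0.120)² = 0.00360;  (−½·δu/u)² = (-0.5×0.0490)² = 0.000600
δQ/Q = √(0.0573) = 0.239
Q = 1.16e+05, so δQ = 0.239 × 1.16e+05 = 27900.

(1.16 ± 0.279) × 10^5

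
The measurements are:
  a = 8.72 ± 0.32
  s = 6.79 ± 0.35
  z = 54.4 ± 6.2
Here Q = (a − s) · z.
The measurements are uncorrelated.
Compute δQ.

28.4

Let u = a − s = 1.93. δu = √(δa² + δs²) = √(0.102 + 0.122) = 0.474, so δu/u = 0.246.
Q is then a monomial in u, z:
δQ/Q = √((δu/u)² + (1·δz/z)²) = √(0.0604 + 0.0130) = 0.271
Q = 105, so δQ = 0.271 × 105 = 28.4.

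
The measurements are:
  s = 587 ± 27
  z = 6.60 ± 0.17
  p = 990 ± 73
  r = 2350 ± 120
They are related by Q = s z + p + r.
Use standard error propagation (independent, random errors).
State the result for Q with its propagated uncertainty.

7210 ± 248

Let w = s·z = 3870. δw/w = √((1·δs/s)² + (1·δz/z)²) = √(0.00212 + 0.000663) = 0.0527, so δw = 204.
Q = w + p + r: δQ = √(δw² + δp² + δr²) = √(41700 + 5330 + 14400) = 248
Q = 7210.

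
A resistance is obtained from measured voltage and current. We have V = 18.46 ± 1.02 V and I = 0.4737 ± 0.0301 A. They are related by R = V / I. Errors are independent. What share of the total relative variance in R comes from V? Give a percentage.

43.1%

(δR/R)² = (1·δV/V)² + (-1·δI/I)²
  V term: (1×0.0553)² = 0.00305
  I term: (-1×0.0635)² = 0.00404
Total = 0.00709. Share from V = 0.00305/0.00709 = 0.431.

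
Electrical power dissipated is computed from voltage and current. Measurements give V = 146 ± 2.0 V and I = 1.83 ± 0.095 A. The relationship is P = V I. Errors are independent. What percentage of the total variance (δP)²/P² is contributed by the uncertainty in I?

(δP/P)² = (1·δV/V)² + (1·δI/I)²
  V term: (1×0.0137)² = 0.000188
  I term: (1×0.0519)² = 0.00269
Total = 0.00288. Share from I = 0.00269/0.00288 = 0.935.

93.5%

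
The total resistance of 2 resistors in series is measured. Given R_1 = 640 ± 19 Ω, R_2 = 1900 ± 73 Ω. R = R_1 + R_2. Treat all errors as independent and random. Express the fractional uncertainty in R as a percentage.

R is a linear combination, so absolute uncertainties add in quadrature:
  (δR_1)² = 361;  (δR_2)² = 5330
δR = √(5690) = 75.4 Ω
R = 2540 Ω, so δR/R = 75.4/2540 = 0.0297.

2.97%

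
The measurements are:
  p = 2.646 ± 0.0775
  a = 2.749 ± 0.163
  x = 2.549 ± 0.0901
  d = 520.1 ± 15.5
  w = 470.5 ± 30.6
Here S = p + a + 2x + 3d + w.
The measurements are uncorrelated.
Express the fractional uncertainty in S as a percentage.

Sums and differences: (δS)² = Σ (cᵢ δxᵢ)².
  (δp)² = 0.00601;  (δa)² = 0.0266;  (2·δx)² = 0.0325;  (3·δd)² = 2160;  (δw)² = 936
δS = √(3100) = 55.7
S = 2041, so δS/S = 55.7/2041 = 0.0273.

2.73%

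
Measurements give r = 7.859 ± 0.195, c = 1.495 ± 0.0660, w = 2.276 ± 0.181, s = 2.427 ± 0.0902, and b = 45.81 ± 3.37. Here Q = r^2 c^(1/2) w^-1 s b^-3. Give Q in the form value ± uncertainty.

0.0008377 ± 0.000204

Since Q is a product/quotient, work with relative uncertainties:
  (2·δr/r)² = (2×0.0248)² = 0.00246;  (½·δc/c)² = (0.5×0.0441)² = 0.000487;  (-1·δw/w)² = (-1×0.0795)² = 0.00632;  (1·δs/s)² = (1×0.0372)² = 0.00138;  (-3·δb/b)² = (-3×0.0736)² = 0.0487
δQ/Q = √(0.0594) = 0.244
Q = 0.0008377, so δQ = 0.244 × 0.0008377 = 0.000204.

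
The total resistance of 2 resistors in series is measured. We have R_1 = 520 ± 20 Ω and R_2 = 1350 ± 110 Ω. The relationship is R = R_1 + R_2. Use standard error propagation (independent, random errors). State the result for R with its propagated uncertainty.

Sums and differences: (δR)² = Σ (cᵢ δxᵢ)².
  (δR_1)² = 400;  (δR_2)² = 12100
δR = √(12500) = 112 Ω
R = 1870 Ω.

1870 ± 112 Ω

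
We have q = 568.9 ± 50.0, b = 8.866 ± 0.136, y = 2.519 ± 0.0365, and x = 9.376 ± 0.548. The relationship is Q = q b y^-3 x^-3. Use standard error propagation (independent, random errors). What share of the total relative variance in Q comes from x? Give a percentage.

75.7%

(δQ/Q)² = (1·δq/q)² + (1·δb/b)² + (-3·δy/y)² + (-3·δx/x)²
  q term: (1×0.0879)² = 0.00772
  b term: (1×0.0153)² = 0.000235
  y term: (-3×0.0145)² = 0.00189
  x term: (-3×0.0584)² = 0.0307
Total = 0.0406. Share from x = 0.0307/0.0406 = 0.757.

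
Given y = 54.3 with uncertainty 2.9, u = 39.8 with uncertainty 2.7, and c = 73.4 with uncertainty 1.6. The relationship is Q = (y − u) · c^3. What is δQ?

Let w = y − u = 14.5. δw = √(δy² + δu²) = √(8.41 + 7.29) = 3.96, so δw/w = 0.273.
Q is then a monomial in w, c:
δQ/Q = √((δw/w)² + (3·δc/c)²) = √(0.0747 + 0.00428) = 0.281
Q = 5.73e+06, so δQ = 0.281 × 5.73e+06 = 1.61e+06.

1.61e+06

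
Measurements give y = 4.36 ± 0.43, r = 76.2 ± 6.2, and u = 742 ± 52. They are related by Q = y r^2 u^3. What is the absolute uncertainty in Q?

2.93e+12

For a monomial Q ∝ y, r^2, u^3, fractional errors add in quadrature:
  (1·δy/y)² = (1×0.0986)² = 0.00973;  (2·δr/r)² = (2×0.0814)² = 0.0265;  (3·δu/u)² = (3×0.0701)² = 0.0442
δQ/Q = √(0.0804) = 0.284
Q = 1.03e+13, so δQ = 0.284 × 1.03e+13 = 2.93e+12.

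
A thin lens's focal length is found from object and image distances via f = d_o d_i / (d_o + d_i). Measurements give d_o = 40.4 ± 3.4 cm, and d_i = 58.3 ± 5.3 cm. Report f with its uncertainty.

23.9 ± 1.48 cm

∂f/∂d_o = (d_i/(d_o+d_i))² = 0.349;  ∂f/∂d_i = (d_o/(d_o+d_i))² = 0.168
δf = √((∂f/∂d_o · δd_o)² + (∂f/∂d_i · δd_i)²) = √(1.41 + 0.789) = 1.48 cm
f = 23.9 cm.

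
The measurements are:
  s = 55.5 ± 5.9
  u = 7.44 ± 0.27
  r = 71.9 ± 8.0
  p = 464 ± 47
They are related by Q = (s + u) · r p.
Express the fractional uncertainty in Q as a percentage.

Let w = s + u = 62.9. δw = √(δs² + δu²) = √(34.8 + 0.0729) = 5.91, so δw/w = 0.0938.
Q is then a monomial in w, r, p:
δQ/Q = √((δw/w)² + (1·δr/r)² + (1·δp/p)²) = √(0.00881 + 0.0124 + 0.0103) = 0.177

17.7%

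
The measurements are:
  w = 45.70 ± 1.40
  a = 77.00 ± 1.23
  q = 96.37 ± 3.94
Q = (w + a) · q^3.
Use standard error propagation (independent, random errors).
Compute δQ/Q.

0.124

Let u = w + a = 122.7. δu = √(δw² + δa²) = √(1.96 + 1.51) = 1.86, so δu/u = 0.0152.
Q is then a monomial in u, q:
δQ/Q = √((δu/u)² + (3·δq/q)²) = √(0.000231 + 0.0150) = 0.124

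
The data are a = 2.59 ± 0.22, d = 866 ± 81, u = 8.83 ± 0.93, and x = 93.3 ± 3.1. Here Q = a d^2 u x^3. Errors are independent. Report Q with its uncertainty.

Since Q is a product/quotient, work with relative uncertainties:
  (1·δa/a)² = (1×0.0849)² = 0.00722;  (2·δd/d)² = (2×0.0935)² = 0.0350;  (1·δu/u)² = (1×0.105)² = 0.0111;  (3·δx/x)² = (3×0.0332)² = 0.00994
δQ/Q = √(0.0632) = 0.251
Q = 1.39e+13, so δQ = 0.251 × 1.39e+13 = 3.5e+12.

(1.39 ± 0.350) × 10^13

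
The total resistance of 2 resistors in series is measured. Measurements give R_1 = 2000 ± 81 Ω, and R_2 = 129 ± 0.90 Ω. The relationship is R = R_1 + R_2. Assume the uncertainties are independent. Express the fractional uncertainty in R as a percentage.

For a sum/difference, combine absolute errors in quadrature:
  (δR_1)² = 6560;  (δR_2)² = 0.810
δR = √(6560) = 81.0 Ω
R = 2130 Ω, so δR/R = 81.0/2130 = 0.0380.

3.80%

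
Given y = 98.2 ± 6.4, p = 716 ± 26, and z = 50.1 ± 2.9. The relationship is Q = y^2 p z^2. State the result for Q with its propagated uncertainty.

Since Q is a product/quotient, work with relative uncertainties:
  (2·δy/y)² = (2×0.0652)² = 0.0170;  (1·δp/p)² = (1×0.0363)² = 0.00132;  (2·δz/z)² = (2×0.0579)² = 0.0134
δQ/Q = √(0.0317) = 0.178
Q = 1.73e+10, so δQ = 0.178 × 1.73e+10 = 3.09e+09.

(1.73 ± 0.309) × 10^10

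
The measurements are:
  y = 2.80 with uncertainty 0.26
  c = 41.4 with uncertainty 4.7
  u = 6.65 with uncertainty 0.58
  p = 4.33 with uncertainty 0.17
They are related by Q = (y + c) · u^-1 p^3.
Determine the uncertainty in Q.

Let w = y + c = 44.2. δw = √(δy² + δc²) = √(0.0676 + 22.1) = 4.71, so δw/w = 0.106.
Q is then a monomial in w, u, p:
δQ/Q = √((δw/w)² + (-1·δu/u)² + (3·δp/p)²) = √(0.0113 + 0.00761 + 0.0139) = 0.181
Q = 540, so δQ = 0.181 × 540 = 97.8.

97.8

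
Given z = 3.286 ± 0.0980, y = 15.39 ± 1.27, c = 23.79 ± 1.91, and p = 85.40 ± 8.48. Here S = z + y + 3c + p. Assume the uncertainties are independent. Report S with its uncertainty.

For a sum/difference, combine absolute errors in quadrature:
  (δz)² = 0.00960;  (δy)² = 1.61;  (3·δc)² = 32.8;  (δp)² = 71.9
δS = √(106) = 10.3
S = 175.4.

175.4 ± 10.3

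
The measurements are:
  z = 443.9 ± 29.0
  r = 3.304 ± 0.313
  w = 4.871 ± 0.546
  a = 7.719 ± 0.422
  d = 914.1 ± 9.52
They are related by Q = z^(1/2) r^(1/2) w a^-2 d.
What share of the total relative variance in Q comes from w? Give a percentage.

(δQ/Q)² = (½·δz/z)² + (½·δr/r)² + (1·δw/w)² + (-2·δa/a)² + (1·δd/d)²
  z term: (0.5×0.0653)² = 0.00107
  r term: (0.5×0.0947)² = 0.00224
  w term: (1×0.112)² = 0.0126
  a term: (-2×0.0547)² = 0.0120
  d term: (1×0.0104)² = 0.000108
Total = 0.0279. Share from w = 0.0126/0.0279 = 0.450.

45.0%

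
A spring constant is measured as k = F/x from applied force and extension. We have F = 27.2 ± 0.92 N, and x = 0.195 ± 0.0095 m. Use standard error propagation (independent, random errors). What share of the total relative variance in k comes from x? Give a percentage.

67.5%

(δk/k)² = (1·δF/F)² + (-1·δx/x)²
  F term: (1×0.0338)² = 0.00114
  x term: (-1×0.0487)² = 0.00237
Total = 0.00352. Share from x = 0.00237/0.00352 = 0.675.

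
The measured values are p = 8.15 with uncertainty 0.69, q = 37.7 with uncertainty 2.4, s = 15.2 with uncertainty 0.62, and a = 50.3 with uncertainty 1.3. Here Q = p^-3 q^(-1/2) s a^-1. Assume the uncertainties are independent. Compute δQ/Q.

Relative error in a monomial: (δQ/Q)² = Σ (nᵢ · δxᵢ/xᵢ)².
  (-3·δp/p)² = (-3×0.0847)² = 0.0645;  (−½·δq/q)² = (-0.5×0.0637)² = 0.00101;  (1·δs/s)² = (1×0.0408)² = 0.00166;  (-1·δa/a)² = (-1×0.0258)² = 0.000668
δQ/Q = √(0.0679) = 0.260

0.260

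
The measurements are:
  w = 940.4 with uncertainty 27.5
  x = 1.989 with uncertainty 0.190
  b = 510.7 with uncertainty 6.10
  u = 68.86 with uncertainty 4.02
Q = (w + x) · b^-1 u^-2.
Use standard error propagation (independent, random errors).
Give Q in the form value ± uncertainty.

(3.892 ± 0.471) × 10^-4

Let h = w + x = 942.4. δh = √(δw² + δx²) = √(756 + 0.0361) = 27.5, so δh/h = 0.0292.
Q is then a monomial in h, b, u:
δQ/Q = √((δh/h)² + (-1·δb/b)² + (-2·δu/u)²) = √(0.000852 + 0.000143 + 0.0136) = 0.121
Q = 0.0003892, so δQ = 0.121 × 0.0003892 = 4.71e-05.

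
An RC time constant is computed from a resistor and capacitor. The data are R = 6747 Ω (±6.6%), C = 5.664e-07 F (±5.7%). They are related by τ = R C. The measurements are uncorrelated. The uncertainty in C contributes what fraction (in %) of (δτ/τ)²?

42.7%

(δτ/τ)² = (1·δR/R)² + (1·δC/C)²
  R term: (1×0.0660)² = 0.00436
  C term: (1×0.0570)² = 0.00325
Total = 0.00761. Share from C = 0.00325/0.00761 = 0.427.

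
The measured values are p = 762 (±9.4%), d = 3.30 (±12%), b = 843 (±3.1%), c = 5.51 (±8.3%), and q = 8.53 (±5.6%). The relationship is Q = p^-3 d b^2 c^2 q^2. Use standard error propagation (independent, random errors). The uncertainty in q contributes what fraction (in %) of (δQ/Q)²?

9.10%

(δQ/Q)² = (-3·δp/p)² + (1·δd/d)² + (2·δb/b)² + (2·δc/c)² + (2·δq/q)²
  p term: (-3×0.0940)² = 0.0795
  d term: (1×0.120)² = 0.0144
  b term: (2×0.0310)² = 0.00384
  c term: (2×0.0830)² = 0.0276
  q term: (2×0.0560)² = 0.0125
Total = 0.138. Share from q = 0.0125/0.138 = 0.0910.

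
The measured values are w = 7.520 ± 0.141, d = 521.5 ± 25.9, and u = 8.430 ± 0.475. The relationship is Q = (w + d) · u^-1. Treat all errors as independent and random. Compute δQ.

Let h = w + d = 529.0. δh = √(δw² + δd²) = √(0.0199 + 671) = 25.9, so δh/h = 0.0490.
Q is then a monomial in h, u:
δQ/Q = √((δh/h)² + (-1·δu/u)²) = √(0.00240 + 0.00317) = 0.0746
Q = 62.75, so δQ = 0.0746 × 62.75 = 4.68.

4.68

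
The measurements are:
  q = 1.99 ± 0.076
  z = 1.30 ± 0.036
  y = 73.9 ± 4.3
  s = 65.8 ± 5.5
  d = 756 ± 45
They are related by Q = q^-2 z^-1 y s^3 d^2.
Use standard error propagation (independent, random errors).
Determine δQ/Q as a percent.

29.5%

For a monomial Q ∝ q^-2, z^-1, y, s^3, d^2, fractional errors add in quadrature:
  (-2·δq/q)² = (-2×0.0382)² = 0.00583;  (-1·δz/z)² = (-1×0.0277)² = 0.000767;  (1·δy/y)² = (1×0.0582)² = 0.00339;  (3·δs/s)² = (3×0.0836)² = 0.0629;  (2·δd/d)² = (2×0.0595)² = 0.0142
δQ/Q = √(0.0870) = 0.295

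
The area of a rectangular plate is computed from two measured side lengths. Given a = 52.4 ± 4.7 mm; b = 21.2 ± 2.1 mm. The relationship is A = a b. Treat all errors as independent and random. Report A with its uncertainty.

A is a product of powers, so relative uncertainties combine in quadrature:
  (1·δa/a)² = (1×0.0897)² = 0.00805;  (1·δb/b)² = (1×0.0991)² = 0.00981
δA/A = √(0.0179) = 0.134
A = 1110 mm^2, so δA = 0.134 × 1110 = 148 mm^2.

1110 ± 148 mm^2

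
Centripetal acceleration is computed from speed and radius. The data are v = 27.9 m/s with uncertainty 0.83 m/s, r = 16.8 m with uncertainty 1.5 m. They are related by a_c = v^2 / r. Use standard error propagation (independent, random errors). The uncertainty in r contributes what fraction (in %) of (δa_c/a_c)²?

69.2%

(δa_c/a_c)² = (2·δv/v)² + (-1·δr/r)²
  v term: (2×0.0297)² = 0.00354
  r term: (-1×0.0893)² = 0.00797
Total = 0.0115. Share from r = 0.00797/0.0115 = 0.692.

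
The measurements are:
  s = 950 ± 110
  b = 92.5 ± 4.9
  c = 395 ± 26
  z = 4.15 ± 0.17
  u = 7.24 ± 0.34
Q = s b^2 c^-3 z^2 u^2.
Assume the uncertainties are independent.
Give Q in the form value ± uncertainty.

119 ± 33.5

Relative error in a monomial: (δQ/Q)² = Σ (nᵢ · δxᵢ/xᵢ)².
  (1·δs/s)² = (1×0.116)² = 0.0134;  (2·δb/b)² = (2×0.0530)² = 0.0112;  (-3·δc/c)² = (-3×0.0658)² = 0.0390;  (2·δz/z)² = (2×0.0410)² = 0.00671;  (2·δu/u)² = (2×0.0470)² = 0.00882
δQ/Q = √(0.0792) = 0.281
Q = 119, so δQ = 0.281 × 119 = 33.5.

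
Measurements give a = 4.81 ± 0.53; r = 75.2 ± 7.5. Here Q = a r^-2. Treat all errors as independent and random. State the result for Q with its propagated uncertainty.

Relative error in a monomial: (δQ/Q)² = Σ (nᵢ · δxᵢ/xᵢ)².
  (1·δa/a)² = (1×0.110)² = 0.0121;  (-2·δr/r)² = (-2×0.0997)² = 0.0398
δQ/Q = √(0.0519) = 0.228
Q = 0.000851, so δQ = 0.228 × 0.000851 = 0.000194.

0.000851 ± 0.000194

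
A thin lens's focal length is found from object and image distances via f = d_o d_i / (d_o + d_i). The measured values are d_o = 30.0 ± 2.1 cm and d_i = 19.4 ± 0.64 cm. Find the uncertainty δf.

∂f/∂d_o = (d_i/(d_o+d_i))² = 0.154;  ∂f/∂d_i = (d_o/(d_o+d_i))² = 0.369
δf = √((∂f/∂d_o · δd_o)² + (∂f/∂d_i · δd_i)²) = √(0.105 + 0.0557) = 0.401 cm

0.401 cm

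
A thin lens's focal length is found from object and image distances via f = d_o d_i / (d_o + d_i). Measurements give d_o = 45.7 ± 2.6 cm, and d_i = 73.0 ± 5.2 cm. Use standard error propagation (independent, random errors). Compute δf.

1.25 cm

∂f/∂d_o = (d_i/(d_o+d_i))² = 0.378;  ∂f/∂d_i = (d_o/(d_o+d_i))² = 0.148
δf = √((∂f/∂d_o · δd_o)² + (∂f/∂d_i · δd_i)²) = √(0.967 + 0.594) = 1.25 cm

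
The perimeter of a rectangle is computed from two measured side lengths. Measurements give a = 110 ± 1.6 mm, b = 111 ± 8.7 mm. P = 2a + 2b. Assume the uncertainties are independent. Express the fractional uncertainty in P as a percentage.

Each term contributes (cᵢ δxᵢ)² to (δP)²:
  (2·δa)² = 10.2;  (2·δb)² = 303
δP = √(313) = 17.7 mm
P = 442 mm, so δP/P = 17.7/442 = 0.0400.

4.00%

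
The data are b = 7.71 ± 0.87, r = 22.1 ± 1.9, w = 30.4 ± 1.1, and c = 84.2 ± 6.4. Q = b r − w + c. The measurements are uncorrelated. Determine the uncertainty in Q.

25.0

Let p = b·r = 170. δp/p = √((1·δb/b)² + (1·δr/r)²) = √(0.0127 + 0.00739) = 0.142, so δp = 24.2.
Q = p − w + c: δQ = √(δp² + δw² + δc²) = √(584 + 1.21 + 41.0) = 25.0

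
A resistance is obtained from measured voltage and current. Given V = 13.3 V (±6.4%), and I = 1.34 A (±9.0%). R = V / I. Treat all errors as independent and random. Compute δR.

1.10 Ω

Products/powers → add relative errors in quadrature, weighted by exponent:
  (1·δV/V)² = (1×0.0640)² = 0.00410;  (-1·δI/I)² = (-1×0.0900)² = 0.00810
δR/R = √(0.0122) = 0.110
R = 9.93 Ω, so δR = 0.110 × 9.93 = 1.10 Ω.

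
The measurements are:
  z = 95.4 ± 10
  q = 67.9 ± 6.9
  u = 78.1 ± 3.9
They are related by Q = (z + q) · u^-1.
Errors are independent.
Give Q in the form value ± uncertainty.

2.09 ± 0.187

Let w = z + q = 163. δw = √(δz² + δq²) = √(100 + 47.6) = 12.1, so δw/w = 0.0744.
Q is then a monomial in w, u:
δQ/Q = √((δw/w)² + (-1·δu/u)²) = √(0.00554 + 0.00249) = 0.0896
Q = 2.09, so δQ = 0.0896 × 2.09 = 0.187.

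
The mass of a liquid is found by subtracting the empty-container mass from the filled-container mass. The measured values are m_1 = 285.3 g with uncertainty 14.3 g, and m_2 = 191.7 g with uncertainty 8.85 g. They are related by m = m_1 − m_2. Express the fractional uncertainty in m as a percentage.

18.0%

Absolute uncertainties add in quadrature for a linear combination:
  (δm_1)² = 204;  (δm_2)² = 78.3
δm = √(283) = 16.8 g
m = 93.60 g, so δm/m = 16.8/93.60 = 0.180.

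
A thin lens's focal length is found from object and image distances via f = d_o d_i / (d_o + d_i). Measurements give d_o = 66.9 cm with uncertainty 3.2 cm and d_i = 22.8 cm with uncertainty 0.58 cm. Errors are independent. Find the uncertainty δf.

0.383 cm

∂f/∂d_o = (d_i/(d_o+d_i))² = 0.0646;  ∂f/∂d_i = (d_o/(d_o+d_i))² = 0.556
δf = √((∂f/∂d_o · δd_o)² + (∂f/∂d_i · δd_i)²) = √(0.0427 + 0.104) = 0.383 cm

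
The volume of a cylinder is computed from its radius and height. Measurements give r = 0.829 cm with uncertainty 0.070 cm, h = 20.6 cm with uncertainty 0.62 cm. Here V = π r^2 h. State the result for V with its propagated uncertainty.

V is a product of powers, so relative uncertainties combine in quadrature:
  (2·δr/r)² = (2×0.0844)² = 0.0285;  (1·δh/h)² = (1×0.0301)² = 0.000906
δV/V = √(0.0294) = 0.172
V = 44.5 cm^3, so δV = 0.172 × 44.5 = 7.63 cm^3.

44.5 ± 7.63 cm^3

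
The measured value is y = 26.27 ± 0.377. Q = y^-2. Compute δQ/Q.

Q ∝ y^-2, so δQ/Q = |-2| · δy/y = 2 × 0.0144 = 0.0287.

0.0287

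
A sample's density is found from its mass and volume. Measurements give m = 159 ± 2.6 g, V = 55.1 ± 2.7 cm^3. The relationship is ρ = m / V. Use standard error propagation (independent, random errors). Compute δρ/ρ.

0.0517

Products/powers → add relative errors in quadrature, weighted by exponent:
  (1·δm/m)² = (1×0.0164)² = 0.000267;  (-1·δV/V)² = (-1×0.0490)² = 0.00240
δρ/ρ = √(0.00267) = 0.0517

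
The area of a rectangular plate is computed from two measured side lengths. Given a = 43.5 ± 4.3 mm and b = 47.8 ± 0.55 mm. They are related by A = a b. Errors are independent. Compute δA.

207 mm^2

For a monomial A ∝ a, b, fractional errors add in quadrature:
  (1·δa/a)² = (1×0.0989)² = 0.00977;  (1·δb/b)² = (1×0.0115)² = 0.000132
δA/A = √(0.00990) = 0.0995
A = 2080 mm^2, so δA = 0.0995 × 2080 = 207 mm^2.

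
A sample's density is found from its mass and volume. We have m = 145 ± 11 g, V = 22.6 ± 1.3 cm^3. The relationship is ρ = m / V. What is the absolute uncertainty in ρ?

For a monomial ρ ∝ m, V^-1, fractional errors add in quadrature:
  (1·δm/m)² = (1×0.0759)² = 0.00576;  (-1·δV/V)² = (-1×0.0575)² = 0.00331
δρ/ρ = √(0.00906) = 0.0952
ρ = 6.42 g/cm^3, so δρ = 0.0952 × 6.42 = 0.611 g/cm^3.

0.611 g/cm^3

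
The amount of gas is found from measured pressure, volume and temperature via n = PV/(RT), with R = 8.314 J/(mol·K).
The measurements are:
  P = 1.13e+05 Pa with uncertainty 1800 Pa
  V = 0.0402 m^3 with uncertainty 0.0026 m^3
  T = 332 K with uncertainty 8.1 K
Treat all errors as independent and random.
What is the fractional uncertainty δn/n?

0.0709

Products/powers → add relative errors in quadrature, weighted by exponent:
  (1·δP/P)² = (1×0.0159)² = 0.000254;  (1·δV/V)² = (1×0.0647)² = 0.00418;  (-1·δT/T)² = (-1×0.0244)² = 0.000595
δn/n = √(0.00503) = 0.0709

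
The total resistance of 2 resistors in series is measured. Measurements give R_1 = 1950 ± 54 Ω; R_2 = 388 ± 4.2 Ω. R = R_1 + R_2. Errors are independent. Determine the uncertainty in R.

Each term contributes (cᵢ δxᵢ)² to (δR)²:
  (δR_1)² = 2920;  (δR_2)² = 17.6
δR = √(2930) = 54.2 Ω

54.2 Ω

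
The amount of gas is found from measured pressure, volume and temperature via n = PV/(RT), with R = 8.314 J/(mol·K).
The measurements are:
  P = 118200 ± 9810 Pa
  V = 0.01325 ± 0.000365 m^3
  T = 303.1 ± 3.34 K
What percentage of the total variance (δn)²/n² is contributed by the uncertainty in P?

88.7%

(δn/n)² = (1·δP/P)² + (1·δV/V)² + (-1·δT/T)²
  P term: (1×0.0830)² = 0.00689
  V term: (1×0.0275)² = 0.000759
  T term: (-1×0.0110)² = 0.000121
Total = 0.00777. Share from P = 0.00689/0.00777 = 0.887.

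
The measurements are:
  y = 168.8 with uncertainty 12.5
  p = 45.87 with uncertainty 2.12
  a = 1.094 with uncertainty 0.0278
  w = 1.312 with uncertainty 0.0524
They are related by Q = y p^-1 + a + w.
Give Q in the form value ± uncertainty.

Let h = y·p^-1 = 3.680. δh/h = √((1·δy/y)² + (-1·δp/p)²) = √(0.00548 + 0.00214) = 0.0873, so δh = 0.321.
Q = h + a + w: δQ = √(δh² + δa² + δw²) = √(0.103 + 0.000773 + 0.00275) = 0.327
Q = 6.086.

6.086 ± 0.327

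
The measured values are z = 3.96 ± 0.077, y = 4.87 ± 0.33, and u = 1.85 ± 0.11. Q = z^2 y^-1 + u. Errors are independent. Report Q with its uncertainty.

5.07 ± 0.275

Let p = z^2·y^-1 = 3.22. δp/p = √((2·δz/z)² + (-1·δy/y)²) = √(0.00151 + 0.00459) = 0.0781, so δp = 0.252.
Q = p + u: δQ = √(δp² + δu²) = √(0.0633 + 0.0121) = 0.275
Q = 5.07.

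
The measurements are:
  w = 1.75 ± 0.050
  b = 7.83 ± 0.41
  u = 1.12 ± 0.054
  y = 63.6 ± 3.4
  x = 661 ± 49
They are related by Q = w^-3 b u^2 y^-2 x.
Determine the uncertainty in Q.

0.0571

Q is a product of powers, so relative uncertainties combine in quadrature:
  (-3·δw/w)² = (-3×0.0286)² = 0.00735;  (1·δb/b)² = (1×0.0524)² = 0.00274;  (2·δu/u)² = (2×0.0482)² = 0.00930;  (-2·δy/y)² = (-2×0.0535)² = 0.0114;  (1·δx/x)² = (1×0.0741)² = 0.00550
δQ/Q = √(0.0363) = 0.191
Q = 0.299, so δQ = 0.191 × 0.299 = 0.0571.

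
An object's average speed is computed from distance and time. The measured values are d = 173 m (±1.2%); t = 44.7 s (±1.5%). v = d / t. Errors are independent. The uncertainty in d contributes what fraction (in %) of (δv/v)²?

39.0%

(δv/v)² = (1·δd/d)² + (-1·δt/t)²
  d term: (1×0.0120)² = 0.000144
  t term: (-1×0.0150)² = 0.000225
Total = 0.000369. Share from d = 0.000144/0.000369 = 0.390.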